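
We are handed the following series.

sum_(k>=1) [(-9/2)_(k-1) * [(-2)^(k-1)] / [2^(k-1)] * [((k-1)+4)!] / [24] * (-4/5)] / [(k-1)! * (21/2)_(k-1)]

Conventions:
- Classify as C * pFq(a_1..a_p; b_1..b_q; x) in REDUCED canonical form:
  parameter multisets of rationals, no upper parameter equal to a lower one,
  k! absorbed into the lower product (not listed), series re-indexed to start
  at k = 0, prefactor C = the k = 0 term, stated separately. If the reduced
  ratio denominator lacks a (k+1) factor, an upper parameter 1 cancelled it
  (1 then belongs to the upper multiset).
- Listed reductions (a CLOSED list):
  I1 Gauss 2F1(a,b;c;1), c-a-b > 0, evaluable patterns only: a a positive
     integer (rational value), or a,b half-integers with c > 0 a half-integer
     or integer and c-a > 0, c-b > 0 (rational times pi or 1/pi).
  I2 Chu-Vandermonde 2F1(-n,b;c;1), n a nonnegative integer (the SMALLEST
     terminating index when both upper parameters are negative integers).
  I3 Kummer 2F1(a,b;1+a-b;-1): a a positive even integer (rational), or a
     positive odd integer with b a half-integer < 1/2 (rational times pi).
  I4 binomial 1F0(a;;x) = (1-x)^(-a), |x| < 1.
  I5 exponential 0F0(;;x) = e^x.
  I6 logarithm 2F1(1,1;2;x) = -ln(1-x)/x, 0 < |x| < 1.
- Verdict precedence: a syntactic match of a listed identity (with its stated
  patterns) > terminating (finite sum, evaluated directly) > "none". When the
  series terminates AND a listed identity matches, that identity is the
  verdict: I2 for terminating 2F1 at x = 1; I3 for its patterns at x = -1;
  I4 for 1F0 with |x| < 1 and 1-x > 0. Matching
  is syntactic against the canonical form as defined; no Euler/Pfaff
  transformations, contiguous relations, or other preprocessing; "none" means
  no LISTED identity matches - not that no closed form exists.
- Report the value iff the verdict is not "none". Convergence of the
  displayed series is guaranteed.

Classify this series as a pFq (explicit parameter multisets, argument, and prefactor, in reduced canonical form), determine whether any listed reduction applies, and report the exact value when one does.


Canonical form: C = -4/5 times 2F1 with upper {-9/2, 5}, lower {21/2}, x = -1. Verdict (x = -1): the Kummer evaluation I3 applies (x = -1; c = 21/2 equals 1+a-b for upper {-9/2, 5}: listed pattern). Hence: (-415701/262144) * pi.

First insight: t_0 being -4/5, the factorial ratio (C = -4/5, x = -1) (k+a-1)!/(a-1)! is a rising factorial (a)_k.
Step ratio: r(k) = (-1) * (k-9/2) (k+5) / [(k+21/2) (k+1)] - rational; roots negated = parameters, x = (-1), C = -4/5.


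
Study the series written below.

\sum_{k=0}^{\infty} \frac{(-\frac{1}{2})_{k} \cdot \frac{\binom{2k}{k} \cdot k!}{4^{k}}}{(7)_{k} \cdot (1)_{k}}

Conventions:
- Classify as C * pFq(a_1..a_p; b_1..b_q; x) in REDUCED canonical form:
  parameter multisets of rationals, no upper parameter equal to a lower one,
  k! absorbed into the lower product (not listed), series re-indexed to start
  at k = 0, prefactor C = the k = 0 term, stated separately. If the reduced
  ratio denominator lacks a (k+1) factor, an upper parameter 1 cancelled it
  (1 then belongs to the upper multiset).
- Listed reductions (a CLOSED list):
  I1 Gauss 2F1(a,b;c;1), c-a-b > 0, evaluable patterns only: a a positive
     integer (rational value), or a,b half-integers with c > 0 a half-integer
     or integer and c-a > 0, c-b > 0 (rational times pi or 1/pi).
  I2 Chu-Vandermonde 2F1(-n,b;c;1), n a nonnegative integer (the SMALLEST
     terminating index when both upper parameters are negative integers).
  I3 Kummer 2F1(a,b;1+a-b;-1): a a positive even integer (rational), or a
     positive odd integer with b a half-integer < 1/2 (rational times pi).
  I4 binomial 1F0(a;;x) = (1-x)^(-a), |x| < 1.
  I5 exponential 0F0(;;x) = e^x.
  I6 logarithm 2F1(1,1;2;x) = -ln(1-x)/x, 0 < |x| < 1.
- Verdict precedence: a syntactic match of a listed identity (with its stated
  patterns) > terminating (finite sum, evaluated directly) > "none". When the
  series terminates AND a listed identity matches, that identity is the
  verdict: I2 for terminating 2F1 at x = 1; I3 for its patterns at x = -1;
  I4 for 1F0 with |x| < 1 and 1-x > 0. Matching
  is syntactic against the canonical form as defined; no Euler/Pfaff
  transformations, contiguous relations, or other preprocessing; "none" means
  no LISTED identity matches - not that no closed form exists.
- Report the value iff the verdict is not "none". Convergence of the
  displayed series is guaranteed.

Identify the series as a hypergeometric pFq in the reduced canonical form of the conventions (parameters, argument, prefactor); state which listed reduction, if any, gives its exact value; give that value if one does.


With C = 1: the canonical form is 2F1(-\frac{1}{2}, \frac{1}{2}; 7; 1). Verdict: the half-integer Gauss pattern (I1) fires (x = 1; upper {-\frac{1}{2}, \frac{1}{2}} half-integers, c = 7 in the evaluable pattern). Sum: \frac{2097152}{693693} / \pi.

First insight: x = 1 and (1)_k (prefactor 1) is k! itself.
Term ratio: r(k) = 1 * (k-\frac{1}{2}) (k+\frac{1}{2}) / [(k+7) (k+1)] ; factor over Q: parameters, x = 1, and C = 1.


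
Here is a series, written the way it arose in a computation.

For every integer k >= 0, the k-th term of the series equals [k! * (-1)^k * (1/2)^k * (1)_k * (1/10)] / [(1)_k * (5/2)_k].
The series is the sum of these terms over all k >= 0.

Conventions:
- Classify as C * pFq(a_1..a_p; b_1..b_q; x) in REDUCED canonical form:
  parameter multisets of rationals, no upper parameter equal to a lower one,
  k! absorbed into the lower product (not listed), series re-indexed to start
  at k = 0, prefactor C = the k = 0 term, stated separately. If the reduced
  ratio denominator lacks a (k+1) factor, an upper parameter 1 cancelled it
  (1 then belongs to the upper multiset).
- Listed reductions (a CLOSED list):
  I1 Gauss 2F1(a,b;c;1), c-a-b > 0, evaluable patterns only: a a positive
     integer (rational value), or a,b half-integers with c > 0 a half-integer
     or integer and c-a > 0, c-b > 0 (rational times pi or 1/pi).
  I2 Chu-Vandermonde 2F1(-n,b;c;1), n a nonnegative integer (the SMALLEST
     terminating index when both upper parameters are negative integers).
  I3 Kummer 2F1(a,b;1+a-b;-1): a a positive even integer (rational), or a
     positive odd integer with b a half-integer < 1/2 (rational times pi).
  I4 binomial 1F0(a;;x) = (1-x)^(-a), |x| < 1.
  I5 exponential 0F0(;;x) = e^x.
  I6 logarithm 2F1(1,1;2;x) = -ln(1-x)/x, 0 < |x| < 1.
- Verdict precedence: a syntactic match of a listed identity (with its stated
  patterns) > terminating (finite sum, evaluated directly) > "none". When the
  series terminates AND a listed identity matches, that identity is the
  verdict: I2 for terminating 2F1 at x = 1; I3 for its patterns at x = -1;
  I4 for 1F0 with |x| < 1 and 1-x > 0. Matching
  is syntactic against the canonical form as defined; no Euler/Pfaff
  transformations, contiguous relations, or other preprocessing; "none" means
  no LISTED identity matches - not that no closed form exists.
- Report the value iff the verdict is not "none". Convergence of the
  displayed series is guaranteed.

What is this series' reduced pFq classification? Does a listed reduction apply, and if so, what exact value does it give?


Structural cue: t_0 = 1/10 here, and (1)_k (C = 1/10, x = -1/2) is k! itself.
Adjacent-term ratio: r(k) = (-1/2) * (k+1) (k+1) / [(k+5/2) (k+1)] - poly over poly, x = (-1/2) from leading terms; C = 1/10 at k = 0.

x = -1/2 here; the reduced form reads 2F1, upper {1, 1}, lower {5/2}, C = 1/10. Verdict: no listed reduction: x = -1/2 and upper {1, 1} fail every I1-I6 pattern.


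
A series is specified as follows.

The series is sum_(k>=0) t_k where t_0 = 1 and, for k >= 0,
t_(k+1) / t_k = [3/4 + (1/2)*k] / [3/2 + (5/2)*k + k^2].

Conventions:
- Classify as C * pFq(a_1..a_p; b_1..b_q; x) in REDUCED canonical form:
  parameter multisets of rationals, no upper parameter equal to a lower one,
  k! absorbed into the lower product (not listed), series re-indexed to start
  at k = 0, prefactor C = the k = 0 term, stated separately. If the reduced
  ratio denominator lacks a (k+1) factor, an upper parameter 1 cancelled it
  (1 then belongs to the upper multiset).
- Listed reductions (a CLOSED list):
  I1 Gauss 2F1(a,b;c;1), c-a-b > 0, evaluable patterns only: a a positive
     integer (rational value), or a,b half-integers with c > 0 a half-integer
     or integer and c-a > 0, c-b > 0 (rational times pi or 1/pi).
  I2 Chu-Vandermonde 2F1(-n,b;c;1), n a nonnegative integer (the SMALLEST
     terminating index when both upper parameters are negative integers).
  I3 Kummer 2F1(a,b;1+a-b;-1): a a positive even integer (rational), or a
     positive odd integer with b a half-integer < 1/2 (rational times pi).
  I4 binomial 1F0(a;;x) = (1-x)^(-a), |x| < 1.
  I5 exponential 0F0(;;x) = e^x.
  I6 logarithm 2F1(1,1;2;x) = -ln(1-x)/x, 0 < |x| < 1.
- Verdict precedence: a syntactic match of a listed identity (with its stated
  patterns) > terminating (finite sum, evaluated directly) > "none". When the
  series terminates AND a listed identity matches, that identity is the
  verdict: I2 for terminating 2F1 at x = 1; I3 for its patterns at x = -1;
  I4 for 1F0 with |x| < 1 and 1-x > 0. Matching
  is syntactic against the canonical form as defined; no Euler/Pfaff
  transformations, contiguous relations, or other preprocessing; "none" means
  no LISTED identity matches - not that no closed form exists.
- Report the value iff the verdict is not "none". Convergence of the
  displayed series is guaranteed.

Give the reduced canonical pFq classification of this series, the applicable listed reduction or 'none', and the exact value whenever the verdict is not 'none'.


With C = 1: the canonical form is 0F0(-; -; 1/2). Verdict: the exponential series (I5) fires (the 0F0 exponential series at x = 1/2). Exact value: e^(1/2).

The tell: x = (1/2) and the ratio is unreduced: k + 3/2 divides both sides (C = 1).
Step ratio: r(k) = (1/2) * 1 / [(k+1)] - poly over poly, x = (1/2) from leading terms; C = 1 at k = 0.


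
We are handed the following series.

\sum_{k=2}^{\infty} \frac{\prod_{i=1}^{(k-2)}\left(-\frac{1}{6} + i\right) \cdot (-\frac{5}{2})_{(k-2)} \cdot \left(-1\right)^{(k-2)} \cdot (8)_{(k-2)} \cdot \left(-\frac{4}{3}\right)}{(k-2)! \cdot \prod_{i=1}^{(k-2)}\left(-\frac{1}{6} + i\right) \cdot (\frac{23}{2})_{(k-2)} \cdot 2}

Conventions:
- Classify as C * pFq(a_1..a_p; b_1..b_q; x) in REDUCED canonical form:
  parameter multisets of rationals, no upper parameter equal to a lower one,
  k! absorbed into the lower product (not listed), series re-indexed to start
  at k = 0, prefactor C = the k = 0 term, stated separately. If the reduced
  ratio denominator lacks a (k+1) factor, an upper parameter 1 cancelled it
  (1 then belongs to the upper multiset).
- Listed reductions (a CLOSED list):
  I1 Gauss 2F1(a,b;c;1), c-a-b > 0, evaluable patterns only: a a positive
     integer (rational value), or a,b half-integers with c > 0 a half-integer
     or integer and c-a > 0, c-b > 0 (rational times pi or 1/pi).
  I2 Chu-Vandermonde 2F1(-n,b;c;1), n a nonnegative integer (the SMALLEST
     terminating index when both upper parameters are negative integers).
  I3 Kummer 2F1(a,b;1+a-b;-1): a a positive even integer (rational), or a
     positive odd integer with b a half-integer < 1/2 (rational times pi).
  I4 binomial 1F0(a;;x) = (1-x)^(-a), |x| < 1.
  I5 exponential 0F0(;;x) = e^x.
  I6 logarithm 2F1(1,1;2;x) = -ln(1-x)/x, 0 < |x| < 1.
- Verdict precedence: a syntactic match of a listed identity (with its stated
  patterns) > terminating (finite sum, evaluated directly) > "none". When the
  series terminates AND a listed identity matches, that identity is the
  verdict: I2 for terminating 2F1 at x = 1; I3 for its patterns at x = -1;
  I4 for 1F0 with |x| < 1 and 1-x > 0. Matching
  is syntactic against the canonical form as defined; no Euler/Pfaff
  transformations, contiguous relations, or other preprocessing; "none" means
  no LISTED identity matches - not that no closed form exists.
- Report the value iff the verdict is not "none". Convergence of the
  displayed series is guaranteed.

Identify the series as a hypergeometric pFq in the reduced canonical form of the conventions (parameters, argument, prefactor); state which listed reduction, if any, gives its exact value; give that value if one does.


x = -1 here; the reduced form reads 2F1, upper {-\frac{5}{2}, 8}, lower {\frac{23}{2}}, C = -\frac{2}{3}. Verdict: this is Kummer (I3) (x = -1; c = \frac{23}{2} equals 1+a-b for upper {-\frac{5}{2}, 8}: listed pattern). Its exact value is -\frac{323}{128}.

The tell: x = -1 and the lower running product (C = -2/3) is a rising factorial.
Term ratio: r(k) = -1 * (k-\frac{5}{2}) (k+8) / [(k+\frac{23}{2}) (k+1)] - rational in k. x = -1; t_0 = -\frac{2}{3}; negate the roots.


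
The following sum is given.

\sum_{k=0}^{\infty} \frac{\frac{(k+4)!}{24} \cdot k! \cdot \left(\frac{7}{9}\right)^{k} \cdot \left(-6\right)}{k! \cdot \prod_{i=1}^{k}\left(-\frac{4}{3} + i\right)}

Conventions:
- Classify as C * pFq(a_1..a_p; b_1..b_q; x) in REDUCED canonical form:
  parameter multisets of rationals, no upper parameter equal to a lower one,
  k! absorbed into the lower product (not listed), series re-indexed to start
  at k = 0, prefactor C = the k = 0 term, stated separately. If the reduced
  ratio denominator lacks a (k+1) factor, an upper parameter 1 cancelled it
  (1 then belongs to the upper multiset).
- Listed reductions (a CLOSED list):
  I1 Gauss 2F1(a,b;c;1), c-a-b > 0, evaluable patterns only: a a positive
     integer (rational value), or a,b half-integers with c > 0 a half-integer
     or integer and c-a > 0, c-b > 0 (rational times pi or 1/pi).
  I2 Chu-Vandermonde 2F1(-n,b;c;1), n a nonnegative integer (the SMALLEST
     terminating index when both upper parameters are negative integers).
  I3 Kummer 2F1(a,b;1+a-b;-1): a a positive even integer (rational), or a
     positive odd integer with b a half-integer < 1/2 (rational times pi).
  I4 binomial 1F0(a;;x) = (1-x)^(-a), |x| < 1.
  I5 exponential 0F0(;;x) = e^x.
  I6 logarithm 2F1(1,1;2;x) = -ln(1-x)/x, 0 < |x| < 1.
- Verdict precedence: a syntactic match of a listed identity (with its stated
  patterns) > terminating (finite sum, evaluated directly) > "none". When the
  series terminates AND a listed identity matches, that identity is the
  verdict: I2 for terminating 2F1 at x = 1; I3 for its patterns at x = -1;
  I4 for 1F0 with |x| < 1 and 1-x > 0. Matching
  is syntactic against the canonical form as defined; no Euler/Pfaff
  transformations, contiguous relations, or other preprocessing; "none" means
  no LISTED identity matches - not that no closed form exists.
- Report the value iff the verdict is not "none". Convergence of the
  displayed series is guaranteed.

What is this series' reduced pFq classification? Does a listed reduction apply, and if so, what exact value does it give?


This is -6 * 2F1(1, 5; -\frac{1}{3}; \frac{7}{9}) in reduced canonical form. Verdict: none here - no I1-I6 shape fits x = \frac{7}{9} with lower {-\frac{1}{3}}.

Key observation: t_0 being -6, the lower running product (prefactor -6) is a rising factorial.
Adjacent-term ratio: r(k) = \frac{7}{9} * (k+1) (k+5) / [(k-\frac{1}{3}) (k+1)] - rational in k. x = \frac{7}{9}; t_0 = -6; negate the roots.


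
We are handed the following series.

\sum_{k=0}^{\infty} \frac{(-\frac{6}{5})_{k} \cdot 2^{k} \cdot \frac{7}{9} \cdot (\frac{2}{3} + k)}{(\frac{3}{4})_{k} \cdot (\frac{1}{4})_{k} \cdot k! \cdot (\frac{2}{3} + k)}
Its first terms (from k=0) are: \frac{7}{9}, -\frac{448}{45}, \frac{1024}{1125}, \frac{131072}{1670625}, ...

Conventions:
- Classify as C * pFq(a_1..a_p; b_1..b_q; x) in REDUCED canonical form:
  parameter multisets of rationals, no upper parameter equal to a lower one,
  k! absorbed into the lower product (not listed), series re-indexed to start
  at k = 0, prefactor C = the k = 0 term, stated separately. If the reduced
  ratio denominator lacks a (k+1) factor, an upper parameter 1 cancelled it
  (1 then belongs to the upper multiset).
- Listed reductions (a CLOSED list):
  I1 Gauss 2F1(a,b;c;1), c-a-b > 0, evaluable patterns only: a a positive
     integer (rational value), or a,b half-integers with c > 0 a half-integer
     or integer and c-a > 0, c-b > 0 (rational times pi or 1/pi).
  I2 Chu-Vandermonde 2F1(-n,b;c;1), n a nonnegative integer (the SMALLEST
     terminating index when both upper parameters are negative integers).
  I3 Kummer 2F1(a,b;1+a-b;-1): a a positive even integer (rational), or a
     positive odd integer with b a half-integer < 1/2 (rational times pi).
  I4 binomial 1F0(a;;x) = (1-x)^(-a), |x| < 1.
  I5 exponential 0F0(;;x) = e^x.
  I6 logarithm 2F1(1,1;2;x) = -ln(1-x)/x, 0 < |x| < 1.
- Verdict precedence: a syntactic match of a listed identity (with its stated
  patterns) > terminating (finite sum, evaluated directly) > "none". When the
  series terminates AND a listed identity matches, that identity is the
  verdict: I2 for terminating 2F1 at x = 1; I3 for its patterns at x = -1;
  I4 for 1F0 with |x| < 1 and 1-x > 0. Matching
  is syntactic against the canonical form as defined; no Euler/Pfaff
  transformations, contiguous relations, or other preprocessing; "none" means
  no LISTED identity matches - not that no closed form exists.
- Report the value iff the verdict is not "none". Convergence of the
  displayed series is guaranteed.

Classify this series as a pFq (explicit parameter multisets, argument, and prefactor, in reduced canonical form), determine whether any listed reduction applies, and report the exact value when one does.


This is \frac{7}{9} * 1F2(-\frac{6}{5}; \frac{1}{4}, \frac{3}{4}; 2) in reduced canonical form. Verdict: none. A 1F2 with upper {-\frac{6}{5}} fits none of I1-I6 at x = 2; the sum runs forever.

Structural cue: t_0 being \frac{7}{9}, the factor k + 2/3 cancels (top and bottom), leaving C = 7/9, x = 2.
Adjacent-term ratio: r(k) = 2 * (k-\frac{6}{5}) / [(k+\frac{1}{4}) (k+\frac{3}{4}) (k+1)] ; factor over Q: parameters, x = 2, and C = \frac{7}{9}.


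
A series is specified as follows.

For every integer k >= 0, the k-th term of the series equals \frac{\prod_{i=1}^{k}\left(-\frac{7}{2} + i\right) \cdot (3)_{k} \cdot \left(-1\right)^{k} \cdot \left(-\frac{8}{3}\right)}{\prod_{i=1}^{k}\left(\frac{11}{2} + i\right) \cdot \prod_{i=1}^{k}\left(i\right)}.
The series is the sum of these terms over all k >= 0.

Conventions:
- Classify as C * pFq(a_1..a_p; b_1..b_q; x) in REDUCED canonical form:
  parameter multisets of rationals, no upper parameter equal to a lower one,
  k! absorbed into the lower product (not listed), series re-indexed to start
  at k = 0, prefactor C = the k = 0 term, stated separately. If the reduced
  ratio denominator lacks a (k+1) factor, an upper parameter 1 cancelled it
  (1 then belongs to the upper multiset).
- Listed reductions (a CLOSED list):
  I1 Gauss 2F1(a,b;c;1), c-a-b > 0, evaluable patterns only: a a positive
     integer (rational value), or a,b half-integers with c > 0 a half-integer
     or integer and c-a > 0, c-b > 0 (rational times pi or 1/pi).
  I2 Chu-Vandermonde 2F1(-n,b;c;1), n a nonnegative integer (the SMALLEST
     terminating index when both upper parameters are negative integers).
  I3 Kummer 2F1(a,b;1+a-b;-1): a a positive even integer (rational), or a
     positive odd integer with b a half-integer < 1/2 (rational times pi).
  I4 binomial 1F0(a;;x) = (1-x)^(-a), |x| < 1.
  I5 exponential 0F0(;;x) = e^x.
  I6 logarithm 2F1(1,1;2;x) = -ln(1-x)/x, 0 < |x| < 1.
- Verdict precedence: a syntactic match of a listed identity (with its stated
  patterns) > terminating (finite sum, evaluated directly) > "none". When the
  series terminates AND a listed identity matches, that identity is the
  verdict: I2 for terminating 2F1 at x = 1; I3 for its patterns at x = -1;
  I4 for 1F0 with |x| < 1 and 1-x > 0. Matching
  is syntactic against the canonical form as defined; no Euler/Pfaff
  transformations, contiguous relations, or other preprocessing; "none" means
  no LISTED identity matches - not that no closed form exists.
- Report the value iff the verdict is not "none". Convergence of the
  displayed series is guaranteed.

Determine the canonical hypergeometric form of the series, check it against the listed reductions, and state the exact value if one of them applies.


The series (x = -1) is 2F1: upper {-\frac{5}{2}, 3}, lower {\frac{13}{2}}, prefactor -\frac{8}{3}. Verdict: this is the Kummer evaluation I3 (x = -1; c = \frac{13}{2} equals 1+a-b for upper {-\frac{5}{2}, 3}: listed pattern). Hence: \left(-\frac{1155}{512}\right) \cdot \pi.

Structural cue: t_0 = -\frac{8}{3} here, and the product of the first k integers (C = -8/3) is k!.
Ratio: r(k) = -1 * (k-\frac{5}{2}) (k+3) / [(k+\frac{13}{2}) (k+1)] - rational; roots negated = parameters, x = -1, C = -\frac{8}{3}.


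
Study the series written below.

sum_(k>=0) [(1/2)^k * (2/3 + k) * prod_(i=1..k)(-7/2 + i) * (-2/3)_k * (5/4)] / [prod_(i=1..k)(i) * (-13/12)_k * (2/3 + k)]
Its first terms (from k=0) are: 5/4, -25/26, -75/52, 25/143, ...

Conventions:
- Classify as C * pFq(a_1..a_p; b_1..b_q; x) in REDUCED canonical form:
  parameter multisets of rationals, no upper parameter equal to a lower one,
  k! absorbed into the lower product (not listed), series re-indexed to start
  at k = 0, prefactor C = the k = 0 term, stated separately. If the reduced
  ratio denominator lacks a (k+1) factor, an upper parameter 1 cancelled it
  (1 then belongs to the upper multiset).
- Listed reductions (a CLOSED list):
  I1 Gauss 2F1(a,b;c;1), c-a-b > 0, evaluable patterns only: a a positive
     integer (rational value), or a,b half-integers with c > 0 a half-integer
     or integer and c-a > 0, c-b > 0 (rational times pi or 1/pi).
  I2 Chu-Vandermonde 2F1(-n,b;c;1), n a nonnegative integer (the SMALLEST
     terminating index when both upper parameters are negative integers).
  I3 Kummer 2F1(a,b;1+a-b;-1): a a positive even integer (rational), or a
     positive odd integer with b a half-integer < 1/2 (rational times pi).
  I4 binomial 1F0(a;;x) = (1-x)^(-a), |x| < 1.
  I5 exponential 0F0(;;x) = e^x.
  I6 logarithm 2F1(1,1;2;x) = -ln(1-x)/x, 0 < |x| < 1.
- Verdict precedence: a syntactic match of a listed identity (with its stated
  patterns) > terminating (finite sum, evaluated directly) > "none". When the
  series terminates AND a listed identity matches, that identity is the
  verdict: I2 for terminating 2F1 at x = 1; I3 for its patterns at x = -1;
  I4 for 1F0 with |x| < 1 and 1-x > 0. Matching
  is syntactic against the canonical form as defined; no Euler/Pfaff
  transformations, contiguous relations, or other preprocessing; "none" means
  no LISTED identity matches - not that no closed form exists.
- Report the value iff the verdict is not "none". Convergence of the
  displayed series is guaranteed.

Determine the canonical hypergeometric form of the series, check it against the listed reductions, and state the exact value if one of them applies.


Classification (C = 5/4): 2F1 with upper {-5/2, -2/3}, lower {-13/12}, argument x = 1/2. Verdict: none - at argument 1/2 the multisets {-5/2, -2/3} ; {-13/12} match no listed identity.

The tell: with t_0 = 5/4, k + 2/3 divides numerator and denominator alike; C = 5/4, x = 1/2 after cancelling.
Consecutive-term ratio: r(k) = (1/2) * (k-5/2) (k-2/3) / [(k-13/12) (k+1)] ; factor over Q: parameters, x = (1/2), and C = 5/4.


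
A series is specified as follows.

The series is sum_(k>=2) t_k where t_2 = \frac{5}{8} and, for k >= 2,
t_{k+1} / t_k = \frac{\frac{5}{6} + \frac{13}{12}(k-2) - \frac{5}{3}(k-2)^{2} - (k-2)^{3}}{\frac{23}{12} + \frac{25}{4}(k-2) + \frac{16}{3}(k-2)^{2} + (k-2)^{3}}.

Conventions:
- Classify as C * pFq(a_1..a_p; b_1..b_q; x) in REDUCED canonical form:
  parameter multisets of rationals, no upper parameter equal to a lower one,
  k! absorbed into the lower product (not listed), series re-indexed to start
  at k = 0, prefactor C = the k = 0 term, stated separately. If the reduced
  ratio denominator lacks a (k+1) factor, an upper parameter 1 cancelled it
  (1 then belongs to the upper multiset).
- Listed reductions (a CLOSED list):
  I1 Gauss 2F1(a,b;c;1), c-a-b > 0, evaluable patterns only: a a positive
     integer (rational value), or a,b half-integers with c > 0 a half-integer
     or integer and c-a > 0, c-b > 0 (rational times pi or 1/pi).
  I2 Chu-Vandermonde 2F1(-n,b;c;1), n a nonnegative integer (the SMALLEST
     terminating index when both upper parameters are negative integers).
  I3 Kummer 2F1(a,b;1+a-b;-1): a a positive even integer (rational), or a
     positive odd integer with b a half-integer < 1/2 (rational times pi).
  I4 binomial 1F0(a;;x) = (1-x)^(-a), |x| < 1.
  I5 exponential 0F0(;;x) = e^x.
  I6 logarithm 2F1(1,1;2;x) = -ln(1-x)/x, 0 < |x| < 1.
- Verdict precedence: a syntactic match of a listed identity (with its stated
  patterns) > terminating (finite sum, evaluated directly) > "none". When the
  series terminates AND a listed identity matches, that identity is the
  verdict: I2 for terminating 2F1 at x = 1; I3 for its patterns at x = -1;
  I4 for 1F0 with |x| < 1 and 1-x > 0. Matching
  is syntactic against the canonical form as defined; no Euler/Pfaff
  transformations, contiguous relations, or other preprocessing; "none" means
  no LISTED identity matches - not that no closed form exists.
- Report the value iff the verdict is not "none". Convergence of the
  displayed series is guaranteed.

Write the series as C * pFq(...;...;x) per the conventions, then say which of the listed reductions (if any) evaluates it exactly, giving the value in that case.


Prefactor \frac{5}{8}, argument -1: 2F1 with upper {-\frac{5}{6}, 2} over lower {\frac{23}{6}}. Verdict: this is Kummer (I3) (x = -1; c = \frac{23}{6} equals 1+a-b for upper {-\frac{5}{6}, 2}: listed pattern). Exact value: \frac{85}{96}.

The tell: t_0 being \frac{5}{8}, the ratio is unreduced: k + 1/2 divides both sides (prefactor 5/8).
Consecutive-term ratio: r(k) = -1 * (k-\frac{5}{6}) (k+2) / [(k+\frac{23}{6}) (k+1)] - rational in k, leading ratio -1; with t_0 = \frac{5}{8}, classification follows.


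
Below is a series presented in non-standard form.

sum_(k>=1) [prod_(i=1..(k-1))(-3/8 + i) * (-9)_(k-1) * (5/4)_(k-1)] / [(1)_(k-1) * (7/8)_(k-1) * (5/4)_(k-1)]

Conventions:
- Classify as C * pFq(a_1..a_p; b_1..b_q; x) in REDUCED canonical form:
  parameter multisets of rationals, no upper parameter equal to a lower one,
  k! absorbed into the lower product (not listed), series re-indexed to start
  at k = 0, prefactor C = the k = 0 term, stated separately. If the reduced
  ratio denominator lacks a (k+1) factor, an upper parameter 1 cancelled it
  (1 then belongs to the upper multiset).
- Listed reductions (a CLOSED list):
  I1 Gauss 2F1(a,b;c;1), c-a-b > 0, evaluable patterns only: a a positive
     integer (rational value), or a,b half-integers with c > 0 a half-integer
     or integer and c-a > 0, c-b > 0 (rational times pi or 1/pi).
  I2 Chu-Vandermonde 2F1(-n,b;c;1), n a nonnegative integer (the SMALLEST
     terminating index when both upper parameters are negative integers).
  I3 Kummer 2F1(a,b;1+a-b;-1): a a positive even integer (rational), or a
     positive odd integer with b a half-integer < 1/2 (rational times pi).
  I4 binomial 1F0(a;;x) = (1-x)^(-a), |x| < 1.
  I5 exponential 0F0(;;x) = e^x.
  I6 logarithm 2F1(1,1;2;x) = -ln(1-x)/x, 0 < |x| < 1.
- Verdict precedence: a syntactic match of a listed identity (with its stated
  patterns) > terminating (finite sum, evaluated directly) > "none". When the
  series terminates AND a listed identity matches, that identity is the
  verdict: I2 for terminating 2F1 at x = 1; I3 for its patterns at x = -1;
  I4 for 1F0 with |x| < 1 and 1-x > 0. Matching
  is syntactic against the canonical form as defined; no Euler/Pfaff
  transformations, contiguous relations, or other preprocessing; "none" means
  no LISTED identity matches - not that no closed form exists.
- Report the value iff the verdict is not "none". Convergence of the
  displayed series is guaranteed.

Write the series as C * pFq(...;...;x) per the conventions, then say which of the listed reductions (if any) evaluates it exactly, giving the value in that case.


Classification (C = 1): 2F1 with upper {-9, 5/8}, lower {7/8}, argument x = 1. Verdict (x = 1): Vandermonde's identity (I2) applies (terminating 2F1 at x = 1 with n = 9, b = 5/8, c = 7/8). Sum: 1262080/16654967.

The tell: x = 1 and the parameter 5/4 appears in both the upper and lower lists and cancels.
Consecutive-term ratio: r(k) = 1 * (k-9) (k+5/8) / [(k+7/8) (k+1)] - rational; roots negated = parameters, x = 1, C = 1.


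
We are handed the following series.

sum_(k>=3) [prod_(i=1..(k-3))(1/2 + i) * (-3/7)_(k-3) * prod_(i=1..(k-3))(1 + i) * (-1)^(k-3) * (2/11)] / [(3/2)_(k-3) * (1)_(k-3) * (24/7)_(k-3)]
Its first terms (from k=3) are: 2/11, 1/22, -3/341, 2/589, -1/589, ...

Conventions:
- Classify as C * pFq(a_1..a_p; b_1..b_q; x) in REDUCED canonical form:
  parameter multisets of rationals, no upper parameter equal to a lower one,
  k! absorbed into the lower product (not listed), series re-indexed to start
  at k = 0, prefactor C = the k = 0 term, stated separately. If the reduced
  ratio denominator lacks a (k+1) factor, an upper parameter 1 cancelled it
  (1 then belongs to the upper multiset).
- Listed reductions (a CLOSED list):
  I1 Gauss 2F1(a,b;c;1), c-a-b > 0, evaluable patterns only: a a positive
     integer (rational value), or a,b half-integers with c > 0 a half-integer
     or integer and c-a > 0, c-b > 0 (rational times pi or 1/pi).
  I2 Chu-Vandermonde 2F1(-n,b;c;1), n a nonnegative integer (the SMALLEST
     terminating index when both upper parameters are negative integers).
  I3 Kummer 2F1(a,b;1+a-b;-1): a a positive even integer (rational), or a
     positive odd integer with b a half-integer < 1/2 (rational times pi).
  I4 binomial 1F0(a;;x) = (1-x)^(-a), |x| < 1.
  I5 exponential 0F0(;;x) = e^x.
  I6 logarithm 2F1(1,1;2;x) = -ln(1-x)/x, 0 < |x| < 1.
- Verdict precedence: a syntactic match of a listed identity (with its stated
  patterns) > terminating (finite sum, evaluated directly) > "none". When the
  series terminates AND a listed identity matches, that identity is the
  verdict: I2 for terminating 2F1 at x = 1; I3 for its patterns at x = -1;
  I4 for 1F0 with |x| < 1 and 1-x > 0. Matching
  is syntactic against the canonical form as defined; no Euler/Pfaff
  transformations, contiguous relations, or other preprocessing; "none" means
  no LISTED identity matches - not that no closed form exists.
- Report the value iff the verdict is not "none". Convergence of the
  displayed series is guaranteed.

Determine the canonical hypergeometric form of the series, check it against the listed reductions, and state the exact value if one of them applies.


This is 2/11 * 2F1(-3/7, 2; 24/7; -1) in reduced canonical form. Verdict (x = -1): Kummer's theorem (I3) applies (x = -1; c = 24/7 equals 1+a-b for upper {-3/7, 2}: listed pattern). Exact value: 17/77.

Structural cue: x = (-1) and the running product (C = 2/11) telescopes to a rising factorial.
Step ratio: r(k) = (-1) * (k-3/7) (k+2) / [(k+24/7) (k+1)] - rational in k, leading ratio (-1); with t_0 = 2/11, classification follows.


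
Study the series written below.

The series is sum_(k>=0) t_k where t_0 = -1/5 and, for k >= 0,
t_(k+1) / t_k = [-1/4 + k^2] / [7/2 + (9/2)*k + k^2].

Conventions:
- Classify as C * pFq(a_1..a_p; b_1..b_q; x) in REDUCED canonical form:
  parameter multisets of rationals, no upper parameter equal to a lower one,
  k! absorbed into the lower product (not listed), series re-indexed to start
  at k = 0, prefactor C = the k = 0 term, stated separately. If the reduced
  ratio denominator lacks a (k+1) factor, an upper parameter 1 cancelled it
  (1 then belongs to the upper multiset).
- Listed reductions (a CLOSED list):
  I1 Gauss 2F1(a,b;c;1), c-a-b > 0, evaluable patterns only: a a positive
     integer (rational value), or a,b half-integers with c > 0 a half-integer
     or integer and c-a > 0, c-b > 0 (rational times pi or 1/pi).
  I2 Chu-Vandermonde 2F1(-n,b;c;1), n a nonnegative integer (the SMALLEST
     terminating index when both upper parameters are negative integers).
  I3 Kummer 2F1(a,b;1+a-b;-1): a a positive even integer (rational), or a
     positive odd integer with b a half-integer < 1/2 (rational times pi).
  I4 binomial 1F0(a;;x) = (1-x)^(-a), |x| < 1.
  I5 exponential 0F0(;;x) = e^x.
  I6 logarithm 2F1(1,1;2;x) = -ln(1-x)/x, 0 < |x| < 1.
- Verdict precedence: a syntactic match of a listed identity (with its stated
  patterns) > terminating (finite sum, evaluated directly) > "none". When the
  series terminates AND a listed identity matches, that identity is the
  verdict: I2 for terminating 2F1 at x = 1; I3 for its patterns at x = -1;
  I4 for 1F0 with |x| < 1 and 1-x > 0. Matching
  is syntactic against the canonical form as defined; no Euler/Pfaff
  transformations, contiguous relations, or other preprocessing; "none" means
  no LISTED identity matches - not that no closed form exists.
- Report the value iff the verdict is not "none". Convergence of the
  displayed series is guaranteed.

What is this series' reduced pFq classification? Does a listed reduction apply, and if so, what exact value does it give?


At argument 1: a 2F1 with upper {-1/2, 1/2}, lower {7/2}, scaled by C = -1/5. Verdict: Gauss (I1, half-integer pattern) matches (x = 1; upper {-1/2, 1/2} half-integers, c = 7/2 in the evaluable pattern). Exact value: (-15/256) * pi.

Key observation: with t_0 = -1/5, factor the ratio over Q (C = -1/5): negated roots = parameters.
Step ratio: r(k) = 1 * (k-1/2) (k+1/2) / [(k+7/2) (k+1)] - rational in k. x = 1; t_0 = -1/5; negate the roots.


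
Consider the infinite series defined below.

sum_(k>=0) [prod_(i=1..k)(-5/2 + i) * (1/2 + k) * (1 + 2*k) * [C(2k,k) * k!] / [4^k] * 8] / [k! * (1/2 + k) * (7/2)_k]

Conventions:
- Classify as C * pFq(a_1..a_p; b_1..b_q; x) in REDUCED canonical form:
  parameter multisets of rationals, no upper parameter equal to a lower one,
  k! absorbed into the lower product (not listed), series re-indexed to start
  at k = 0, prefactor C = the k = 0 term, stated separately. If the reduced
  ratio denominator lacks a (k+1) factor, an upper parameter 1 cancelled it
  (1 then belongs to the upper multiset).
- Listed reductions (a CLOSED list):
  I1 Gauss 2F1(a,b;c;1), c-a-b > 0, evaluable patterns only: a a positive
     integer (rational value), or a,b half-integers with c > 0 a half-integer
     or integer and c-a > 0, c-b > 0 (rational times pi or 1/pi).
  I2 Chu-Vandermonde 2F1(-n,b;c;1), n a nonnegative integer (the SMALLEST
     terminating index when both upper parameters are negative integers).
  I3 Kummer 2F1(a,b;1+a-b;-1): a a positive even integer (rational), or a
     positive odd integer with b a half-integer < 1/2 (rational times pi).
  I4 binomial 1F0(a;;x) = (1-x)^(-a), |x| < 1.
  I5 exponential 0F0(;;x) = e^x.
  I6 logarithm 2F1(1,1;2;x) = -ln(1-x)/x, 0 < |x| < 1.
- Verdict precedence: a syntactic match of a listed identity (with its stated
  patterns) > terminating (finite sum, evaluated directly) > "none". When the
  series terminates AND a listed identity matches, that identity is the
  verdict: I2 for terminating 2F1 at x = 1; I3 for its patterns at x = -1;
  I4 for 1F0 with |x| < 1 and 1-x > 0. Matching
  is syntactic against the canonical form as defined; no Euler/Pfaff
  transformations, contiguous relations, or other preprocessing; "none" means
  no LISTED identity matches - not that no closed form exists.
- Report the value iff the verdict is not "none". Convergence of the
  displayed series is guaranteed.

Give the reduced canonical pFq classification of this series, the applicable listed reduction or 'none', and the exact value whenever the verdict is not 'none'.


At argument 1: a 2F1 with upper {-3/2, 3/2}, lower {7/2}, scaled by C = 8. Verdict: this is Gauss's theorem I1 (half-integer case) (x = 1; upper {-3/2, 3/2} half-integers, c = 7/2 in the evaluable pattern). Its exact value is (75/64) * pi.

Key observation: t_0 = 8 here, and k + 1/2 divides numerator and denominator alike; prefactor 8 after cancelling.
Step ratio: r(k) = 1 * (k-3/2) (k+3/2) / [(k+7/2) (k+1)] - rational; roots negated = parameters, x = 1, C = 8.


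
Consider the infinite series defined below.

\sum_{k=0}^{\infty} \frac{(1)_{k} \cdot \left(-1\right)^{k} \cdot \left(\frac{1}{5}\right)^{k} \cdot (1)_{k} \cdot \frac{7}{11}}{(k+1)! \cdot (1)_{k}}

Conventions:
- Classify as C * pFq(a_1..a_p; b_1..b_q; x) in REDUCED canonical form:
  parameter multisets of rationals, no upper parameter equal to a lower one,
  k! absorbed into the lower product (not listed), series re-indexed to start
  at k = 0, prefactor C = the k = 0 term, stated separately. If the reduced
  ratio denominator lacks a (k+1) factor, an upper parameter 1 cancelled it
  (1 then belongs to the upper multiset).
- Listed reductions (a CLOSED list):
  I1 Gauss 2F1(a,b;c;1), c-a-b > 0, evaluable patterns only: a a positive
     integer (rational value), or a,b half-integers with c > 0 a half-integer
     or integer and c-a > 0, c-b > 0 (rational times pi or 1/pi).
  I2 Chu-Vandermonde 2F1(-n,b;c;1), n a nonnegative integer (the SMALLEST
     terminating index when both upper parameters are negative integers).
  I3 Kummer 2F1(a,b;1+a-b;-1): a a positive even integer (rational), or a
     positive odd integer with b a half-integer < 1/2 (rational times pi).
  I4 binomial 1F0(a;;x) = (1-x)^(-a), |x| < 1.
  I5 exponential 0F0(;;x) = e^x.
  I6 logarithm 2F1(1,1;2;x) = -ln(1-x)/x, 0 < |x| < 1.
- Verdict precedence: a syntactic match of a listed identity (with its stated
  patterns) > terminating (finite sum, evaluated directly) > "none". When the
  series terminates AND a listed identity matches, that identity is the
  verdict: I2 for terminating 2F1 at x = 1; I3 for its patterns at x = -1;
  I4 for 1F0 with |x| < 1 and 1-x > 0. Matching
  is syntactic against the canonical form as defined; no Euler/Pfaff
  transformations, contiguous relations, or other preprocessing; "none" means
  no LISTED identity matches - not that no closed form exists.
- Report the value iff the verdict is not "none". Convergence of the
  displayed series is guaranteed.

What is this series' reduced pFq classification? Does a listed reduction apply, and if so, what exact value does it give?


At argument -\frac{1}{5}: a 2F1 with upper {1, 1}, lower {2}, scaled by C = \frac{7}{11}. Verdict: the I6 logarithm reduction applies (the logarithm: parameters (1,1;2), x = -\frac{1}{5}). Value: \frac{35}{11} \cdot \ln\left(\frac{6}{5}\right).

Structural cue: with t_0 = \frac{7}{11}, (1)_k (C = 7/11) is k! itself.
Term ratio: r(k) = -\frac{1}{5} * (k+1) (k+1) / [(k+2) (k+1)] ; factor over Q: parameters, x = -\frac{1}{5}, and C = \frac{7}{11}.


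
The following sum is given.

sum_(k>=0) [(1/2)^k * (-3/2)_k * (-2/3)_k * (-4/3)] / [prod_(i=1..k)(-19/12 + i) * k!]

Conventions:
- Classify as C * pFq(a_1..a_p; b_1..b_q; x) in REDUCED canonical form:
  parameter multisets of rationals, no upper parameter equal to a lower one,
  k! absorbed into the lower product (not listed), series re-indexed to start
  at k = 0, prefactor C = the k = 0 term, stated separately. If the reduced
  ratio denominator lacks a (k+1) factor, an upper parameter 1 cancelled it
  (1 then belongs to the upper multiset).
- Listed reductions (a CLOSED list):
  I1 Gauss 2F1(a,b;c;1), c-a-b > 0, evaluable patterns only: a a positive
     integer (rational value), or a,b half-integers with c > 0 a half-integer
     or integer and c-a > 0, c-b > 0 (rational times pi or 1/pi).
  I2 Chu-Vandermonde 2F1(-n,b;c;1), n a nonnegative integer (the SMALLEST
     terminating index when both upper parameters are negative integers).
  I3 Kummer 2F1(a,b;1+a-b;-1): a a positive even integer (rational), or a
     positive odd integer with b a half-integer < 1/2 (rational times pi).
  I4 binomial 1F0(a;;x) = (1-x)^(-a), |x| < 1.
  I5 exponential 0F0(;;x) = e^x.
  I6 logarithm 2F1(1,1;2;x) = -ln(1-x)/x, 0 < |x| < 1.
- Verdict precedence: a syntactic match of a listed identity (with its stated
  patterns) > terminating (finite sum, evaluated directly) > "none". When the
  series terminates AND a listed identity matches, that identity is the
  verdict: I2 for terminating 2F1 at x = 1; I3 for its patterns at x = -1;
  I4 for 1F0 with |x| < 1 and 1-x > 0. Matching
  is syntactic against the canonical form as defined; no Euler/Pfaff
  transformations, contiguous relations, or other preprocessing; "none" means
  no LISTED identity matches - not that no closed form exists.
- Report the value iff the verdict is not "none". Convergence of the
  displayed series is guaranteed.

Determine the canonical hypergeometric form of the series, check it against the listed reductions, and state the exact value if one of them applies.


Canonical form: C = -4/3 times 2F1 with upper {-3/2, -2/3}, lower {-7/12}, x = 1/2. Verdict: no listed reduction: x = 1/2 and upper {-3/2, -2/3} fail every I1-I6 pattern.

Key step: t_0 being -4/3, the lower running product (C = -4/3, x = 1/2) is a rising factorial.
Adjacent-term ratio: r(k) = (1/2) * (k-3/2) (k-2/3) / [(k-7/12) (k+1)] ; factor over Q: parameters, x = (1/2), and C = -4/3.
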